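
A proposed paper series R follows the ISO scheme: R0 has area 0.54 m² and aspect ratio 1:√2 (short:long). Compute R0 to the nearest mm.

618 × 874 mm

Let the short side be w mm. Then w · w√2 = 0.54 m² = 540,000 mm².
w² = 540,000/√2, so w ≈ 617.9 mm; long side = w√2 ≈ 873.9 mm.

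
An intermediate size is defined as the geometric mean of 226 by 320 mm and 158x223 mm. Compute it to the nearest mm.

Short side: √(226 · 158) = √35708 ≈ 189.0 → 189 mm
Long side: √(320 · 223) = √71360 ≈ 267.1 → 267 mm

189 × 267 mm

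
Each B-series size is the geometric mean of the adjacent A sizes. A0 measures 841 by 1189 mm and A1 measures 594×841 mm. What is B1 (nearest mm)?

707 × 1000 mm

Short side: √(841 · 594) = √499554 ≈ 706.8 → 707 mm
Long side: √(1189 · 841) = √999949 ≈ 1000.0 → 1000 mm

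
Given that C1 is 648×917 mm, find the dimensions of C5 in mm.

C2: ⌊917/2⌋ × 648 = 458 × 648 mm
C3: ⌊648/2⌋ × 458 = 324 × 458 mm
C4: ⌊458/2⌋ × 324 = 229 × 324 mm
C5: ⌊324/2⌋ × 229 = 162 × 229 mm

162 × 229 mm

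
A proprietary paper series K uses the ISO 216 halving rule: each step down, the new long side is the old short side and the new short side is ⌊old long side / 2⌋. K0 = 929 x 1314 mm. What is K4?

232 × 328 mm

K1: ⌊1314/2⌋ × 929 = 657 × 929 mm
K2: ⌊929/2⌋ × 657 = 464 × 657 mm
K3: ⌊657/2⌋ × 464 = 328 × 464 mm
K4: ⌊464/2⌋ × 328 = 232 × 328 mm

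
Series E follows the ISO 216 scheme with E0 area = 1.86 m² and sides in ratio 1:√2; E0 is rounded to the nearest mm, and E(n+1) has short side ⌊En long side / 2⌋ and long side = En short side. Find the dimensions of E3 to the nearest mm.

Let E0's short side be w mm. w · w√2 = 1.86 m² = 1,860,000 mm², so w ≈ 1146.8 mm and w√2 ≈ 1621.9 mm → E0 = 1147 × 1622 mm.
E1: ⌊1622/2⌋ × 1147 = 811 × 1147 mm
E2: ⌊1147/2⌋ × 811 = 573 × 811 mm
E3: ⌊811/2⌋ × 573 = 405 × 573 mm

405 × 573 mm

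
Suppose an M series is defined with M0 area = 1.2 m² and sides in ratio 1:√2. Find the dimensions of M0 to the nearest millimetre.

921 × 1303 mm

Let the short side be w mm. Then w · w√2 = 1.2 m² = 1,200,000 mm².
w² = 1,200,000/√2, so w ≈ 921.2 mm; long side = w√2 ≈ 1302.7 mm.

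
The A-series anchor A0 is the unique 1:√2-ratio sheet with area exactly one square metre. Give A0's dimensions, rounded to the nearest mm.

841 × 1189 mm

Let the short side be w mm. Then the long side is w√2 and w · w√2 = 10⁶ mm².
w² = 10⁶/√2, so w = 1000 / 2^(1/4) ≈ 840.9 mm; long side = 1000 · 2^(1/4) ≈ 1189.2 mm.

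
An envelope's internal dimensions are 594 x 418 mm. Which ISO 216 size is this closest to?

Aspect ratio 594/418 ≈ 1.421 — close to the ISO √2 ≈ 1.414.
In the A-series (A0 area = 1 m²): A2 = 420 × 594 mm.
Off by 2 mm total — nearest standard size.

A2 (420 × 594 mm)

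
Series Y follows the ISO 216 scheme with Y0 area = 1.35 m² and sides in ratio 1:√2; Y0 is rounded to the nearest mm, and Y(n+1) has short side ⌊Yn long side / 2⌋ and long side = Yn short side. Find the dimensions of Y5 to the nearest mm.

172 × 244 mm

Let Y0's short side be w mm. w · w√2 = 1.35 m² = 1,350,000 mm², so w ≈ 977.0 mm and w√2 ≈ 1381.7 mm → Y0 = 977 × 1382 mm.
Y1: ⌊1382/2⌋ × 977 = 691 × 977 mm
Y2: ⌊977/2⌋ × 691 = 488 × 691 mm
Y3: ⌊691/2⌋ × 488 = 345 × 488 mm
Y4: ⌊488/2⌋ × 345 = 244 × 345 mm
Y5: ⌊345/2⌋ × 244 = 172 × 244 mm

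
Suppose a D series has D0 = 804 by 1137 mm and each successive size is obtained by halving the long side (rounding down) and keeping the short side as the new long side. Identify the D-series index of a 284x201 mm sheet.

D4

D0: 804 × 1137 mm
D1: 568 × 804 mm
D2: 402 × 568 mm
D3: 284 × 402 mm
D4: 201 × 284 mm
D5: 142 × 201 mm
→ matches D4.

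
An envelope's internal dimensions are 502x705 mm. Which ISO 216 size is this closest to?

Aspect ratio 705/502 ≈ 1.404 — close to the ISO √2 ≈ 1.414.
In the B-series (B0 = 1000 × 1414 mm): B2 = 500 × 707 mm.
Off by 4 mm total — nearest standard size.

B2 (500 × 707 mm)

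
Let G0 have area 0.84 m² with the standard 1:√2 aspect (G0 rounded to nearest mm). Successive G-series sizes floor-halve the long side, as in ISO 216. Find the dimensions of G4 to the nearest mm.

Let G0's short side be w mm. w · w√2 = 0.84 m² = 840,000 mm², so w ≈ 770.7 mm and w√2 ≈ 1089.9 mm → G0 = 771 × 1090 mm.
G1: ⌊1090/2⌋ × 771 = 545 × 771 mm
G2: ⌊771/2⌋ × 545 = 385 × 545 mm
G3: ⌊545/2⌋ × 385 = 272 × 385 mm
G4: ⌊385/2⌋ × 272 = 192 × 272 mm

192 × 272 mm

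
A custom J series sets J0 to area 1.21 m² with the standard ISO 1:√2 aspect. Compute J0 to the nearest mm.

925 × 1308 mm

Let the short side be w mm. Then w · w√2 = 1.21 m² = 1,210,000 mm².
w² = 1,210,000/√2, so w ≈ 925.0 mm; long side = w√2 ≈ 1308.1 mm.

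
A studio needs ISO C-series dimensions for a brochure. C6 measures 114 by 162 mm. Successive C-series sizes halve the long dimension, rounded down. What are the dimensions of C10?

C7: ⌊162/2⌋ × 114 = 81 × 114 mm
C8: ⌊114/2⌋ × 81 = 57 × 81 mm
C9: ⌊81/2⌋ × 57 = 40 × 57 mm
C10: ⌊57/2⌋ × 40 = 28 × 40 mm

28 × 40 mm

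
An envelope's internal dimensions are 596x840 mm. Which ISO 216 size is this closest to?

Aspect ratio 840/596 ≈ 1.409 — close to the ISO √2 ≈ 1.414.
In the A-series (A0 area = 1 m²): A1 = 594 × 841 mm.
Off by 3 mm total — nearest standard size.

A1 (594 × 841 mm)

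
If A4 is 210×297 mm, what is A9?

A5: ⌊297/2⌋ × 210 = 148 × 210 mm
A6: ⌊210/2⌋ × 148 = 105 × 148 mm
A7: ⌊148/2⌋ × 105 = 74 × 105 mm
A8: ⌊105/2⌋ × 74 = 52 × 74 mm
A9: ⌊74/2⌋ × 52 = 37 × 52 mm

37 × 52 mm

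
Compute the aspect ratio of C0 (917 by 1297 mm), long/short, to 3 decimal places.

1.414

1297 / 917 = 1.414
Matches √2 ≈ 1.414 — the ISO 216 defining ratio.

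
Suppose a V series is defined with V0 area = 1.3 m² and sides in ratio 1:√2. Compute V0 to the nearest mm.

959 × 1356 mm

Let the short side be w mm. Then w · w√2 = 1.3 m² = 1,300,000 mm².
w² = 1,300,000/√2, so w ≈ 958.8 mm; long side = w√2 ≈ 1355.9 mm.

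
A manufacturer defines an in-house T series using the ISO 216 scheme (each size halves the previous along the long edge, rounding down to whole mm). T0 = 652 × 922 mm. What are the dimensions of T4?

163 × 230 mm

T1: ⌊922/2⌋ × 652 = 461 × 652 mm
T2: ⌊652/2⌋ × 461 = 326 × 461 mm
T3: ⌊461/2⌋ × 326 = 230 × 326 mm
T4: ⌊326/2⌋ × 230 = 163 × 230 mm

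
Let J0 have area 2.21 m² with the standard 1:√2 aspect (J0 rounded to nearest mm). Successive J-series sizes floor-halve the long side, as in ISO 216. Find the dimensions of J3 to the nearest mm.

Let J0's short side be w mm. w · w√2 = 2.21 m² = 2,210,000 mm², so w ≈ 1250.1 mm and w√2 ≈ 1767.9 mm → J0 = 1250 × 1768 mm.
J1: ⌊1768/2⌋ × 1250 = 884 × 1250 mm
J2: ⌊1250/2⌋ × 884 = 625 × 884 mm
J3: ⌊884/2⌋ × 625 = 442 × 625 mm

442 × 625 mm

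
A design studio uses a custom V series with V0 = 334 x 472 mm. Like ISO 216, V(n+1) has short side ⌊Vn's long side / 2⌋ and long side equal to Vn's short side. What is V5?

59 × 83 mm

V1: ⌊472/2⌋ × 334 = 236 × 334 mm
V2: ⌊334/2⌋ × 236 = 167 × 236 mm
V3: ⌊236/2⌋ × 167 = 118 × 167 mm
V4: ⌊167/2⌋ × 118 = 83 × 118 mm
V5: ⌊118/2⌋ × 83 = 59 × 83 mm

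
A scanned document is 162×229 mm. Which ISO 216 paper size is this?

C5 (162 × 229 mm)

Aspect ratio 229/162 ≈ 1.414 — close to the ISO √2 ≈ 1.414.
In the C-series (envelope sizes, between A and B): C5 = 162 × 229 mm.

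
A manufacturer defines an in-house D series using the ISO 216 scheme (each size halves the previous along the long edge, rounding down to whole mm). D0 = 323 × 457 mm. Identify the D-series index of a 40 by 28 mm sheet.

D0: 323 × 457 mm
D1: 228 × 323 mm
D2: 161 × 228 mm
D3: 114 × 161 mm
D4: 80 × 114 mm
D5: 57 × 80 mm
D6: 40 × 57 mm
D7: 28 × 40 mm
D8: 20 × 28 mm
→ matches D7.

D7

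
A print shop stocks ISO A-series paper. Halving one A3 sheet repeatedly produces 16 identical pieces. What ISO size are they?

16 = 2^4, so 4 halving steps.
A3 → A4 → … → A7 after 4 steps.

A7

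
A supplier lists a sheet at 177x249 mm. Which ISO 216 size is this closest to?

Aspect ratio 249/177 ≈ 1.407 — close to the ISO √2 ≈ 1.414.
In the B-series (B0 = 1000 × 1414 mm): B5 = 176 × 250 mm.
Off by 2 mm total — nearest standard size.

B5 (176 × 250 mm)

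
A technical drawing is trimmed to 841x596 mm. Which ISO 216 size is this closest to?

A1 (594 × 841 mm)

Aspect ratio 841/596 ≈ 1.411 — close to the ISO √2 ≈ 1.414.
In the A-series (A0 area = 1 m²): A1 = 594 × 841 mm.
Off by 2 mm total — nearest standard size.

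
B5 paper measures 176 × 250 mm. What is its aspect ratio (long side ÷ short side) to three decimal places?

1.420

250 / 176 = 1.420
ISO 216 targets √2 ≈ 1.414; the +0.006 deviation is from mm rounding.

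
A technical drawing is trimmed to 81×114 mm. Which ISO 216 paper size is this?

C7 (81 × 114 mm)

Aspect ratio 114/81 ≈ 1.407 — close to the ISO √2 ≈ 1.414.
In the C-series (envelope sizes, between A and B): C7 = 81 × 114 mm.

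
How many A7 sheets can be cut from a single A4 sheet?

8

A4 = 210 × 297 mm; A7 = 74 × 105 mm.
Each halving step doubles the count; 3 steps from A4 to A7.
2^3 = 8.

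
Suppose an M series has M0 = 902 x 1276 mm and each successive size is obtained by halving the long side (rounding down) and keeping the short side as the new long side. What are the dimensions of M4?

M1: ⌊1276/2⌋ × 902 = 638 × 902 mm
M2: ⌊902/2⌋ × 638 = 451 × 638 mm
M3: ⌊638/2⌋ × 451 = 319 × 451 mm
M4: ⌊451/2⌋ × 319 = 225 × 319 mm

225 × 319 mm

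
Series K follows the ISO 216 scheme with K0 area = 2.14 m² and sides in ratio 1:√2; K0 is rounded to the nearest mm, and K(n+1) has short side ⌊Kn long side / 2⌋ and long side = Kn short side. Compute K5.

217 × 307 mm

Let K0's short side be w mm. w · w√2 = 2.14 m² = 2,140,000 mm², so w ≈ 1230.1 mm and w√2 ≈ 1739.7 mm → K0 = 1230 × 1740 mm.
K1: ⌊1740/2⌋ × 1230 = 870 × 1230 mm
K2: ⌊1230/2⌋ × 870 = 615 × 870 mm
K3: ⌊870/2⌋ × 615 = 435 × 615 mm
K4: ⌊615/2⌋ × 435 = 307 × 435 mm
K5: ⌊435/2⌋ × 307 = 217 × 307 mm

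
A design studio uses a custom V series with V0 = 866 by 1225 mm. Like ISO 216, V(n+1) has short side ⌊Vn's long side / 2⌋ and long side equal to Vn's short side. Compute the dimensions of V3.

V1: ⌊1225/2⌋ × 866 = 612 × 866 mm
V2: ⌊866/2⌋ × 612 = 433 × 612 mm
V3: ⌊612/2⌋ × 433 = 306 × 433 mm

306 × 433 mm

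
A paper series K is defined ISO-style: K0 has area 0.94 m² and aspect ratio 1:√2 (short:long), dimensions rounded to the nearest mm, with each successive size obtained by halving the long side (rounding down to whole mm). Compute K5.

144 × 203 mm

Let K0's short side be w mm. w · w√2 = 0.94 m² = 940,000 mm², so w ≈ 815.3 mm and w√2 ≈ 1153.0 mm → K0 = 815 × 1153 mm.
K1: ⌊1153/2⌋ × 815 = 576 × 815 mm
K2: ⌊815/2⌋ × 576 = 407 × 576 mm
K3: ⌊576/2⌋ × 407 = 288 × 407 mm
K4: ⌊407/2⌋ × 288 = 203 × 288 mm
K5: ⌊288/2⌋ × 203 = 144 × 203 mm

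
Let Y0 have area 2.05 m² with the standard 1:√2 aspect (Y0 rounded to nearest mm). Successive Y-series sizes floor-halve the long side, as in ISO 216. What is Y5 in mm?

Let Y0's short side be w mm. w · w√2 = 2.05 m² = 2,050,000 mm², so w ≈ 1204.0 mm and w√2 ≈ 1702.7 mm → Y0 = 1204 × 1703 mm.
Y1: ⌊1703/2⌋ × 1204 = 851 × 1204 mm
Y2: ⌊1204/2⌋ × 851 = 602 × 851 mm
Y3: ⌊851/2⌋ × 602 = 425 × 602 mm
Y4: ⌊602/2⌋ × 425 = 301 × 425 mm
Y5: ⌊425/2⌋ × 301 = 212 × 301 mm

212 × 301 mm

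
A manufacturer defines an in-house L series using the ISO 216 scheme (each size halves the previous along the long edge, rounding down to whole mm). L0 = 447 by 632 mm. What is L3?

158 × 223 mm

L1 = 316 × 447 mm (from L0 by 1 halving).
L2: ⌊447/2⌋ × 316 = 223 × 316 mm
L3: ⌊316/2⌋ × 223 = 158 × 223 mm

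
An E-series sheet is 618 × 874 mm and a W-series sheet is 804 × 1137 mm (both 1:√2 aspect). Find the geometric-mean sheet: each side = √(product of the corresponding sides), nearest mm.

705 × 997 mm

Short side: √(618 · 804) = √496872 ≈ 704.9 → 705 mm
Long side: √(874 · 1137) = √993738 ≈ 996.9 → 997 mm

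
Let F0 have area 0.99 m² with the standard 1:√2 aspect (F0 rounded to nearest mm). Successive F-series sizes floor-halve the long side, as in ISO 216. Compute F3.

Let F0's short side be w mm. w · w√2 = 0.99 m² = 990,000 mm², so w ≈ 836.7 mm and w√2 ≈ 1183.2 mm → F0 = 837 × 1183 mm.
F1: ⌊1183/2⌋ × 837 = 591 × 837 mm
F2: ⌊837/2⌋ × 591 = 418 × 591 mm
F3: ⌊591/2⌋ × 418 = 295 × 418 mm

295 × 418 mm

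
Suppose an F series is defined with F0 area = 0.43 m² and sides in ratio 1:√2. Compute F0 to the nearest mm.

551 × 780 mm

Let the short side be w mm. Then w · w√2 = 0.43 m² = 430,000 mm².
w² = 430,000/√2, so w ≈ 551.4 mm; long side = w√2 ≈ 779.8 mm.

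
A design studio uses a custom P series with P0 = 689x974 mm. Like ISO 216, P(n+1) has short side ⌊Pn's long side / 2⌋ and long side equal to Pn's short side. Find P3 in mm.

243 × 344 mm

P1: ⌊974/2⌋ × 689 = 487 × 689 mm
P2: ⌊689/2⌋ × 487 = 344 × 487 mm
P3: ⌊487/2⌋ × 344 = 243 × 344 mm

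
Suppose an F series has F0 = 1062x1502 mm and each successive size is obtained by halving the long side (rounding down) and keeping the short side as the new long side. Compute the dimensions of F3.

F1: ⌊1502/2⌋ × 1062 = 751 × 1062 mm
F2: ⌊1062/2⌋ × 751 = 531 × 751 mm
F3: ⌊751/2⌋ × 531 = 375 × 531 mm

375 × 531 mm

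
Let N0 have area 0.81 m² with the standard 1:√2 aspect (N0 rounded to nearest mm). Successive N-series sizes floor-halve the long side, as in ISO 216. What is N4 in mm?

Let N0's short side be w mm. w · w√2 = 0.81 m² = 810,000 mm², so w ≈ 756.8 mm and w√2 ≈ 1070.3 mm → N0 = 757 × 1070 mm.
N1: ⌊1070/2⌋ × 757 = 535 × 757 mm
N2: ⌊757/2⌋ × 535 = 378 × 535 mm
N3: ⌊535/2⌋ × 378 = 267 × 378 mm
N4: ⌊378/2⌋ × 267 = 189 × 267 mm

189 × 267 mm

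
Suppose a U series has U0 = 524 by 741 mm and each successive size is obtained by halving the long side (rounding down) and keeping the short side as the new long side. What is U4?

U1: ⌊741/2⌋ × 524 = 370 × 524 mm
U2: ⌊524/2⌋ × 370 = 262 × 370 mm
U3: ⌊370/2⌋ × 262 = 185 × 262 mm
U4: ⌊262/2⌋ × 185 = 131 × 185 mm

131 × 185 mm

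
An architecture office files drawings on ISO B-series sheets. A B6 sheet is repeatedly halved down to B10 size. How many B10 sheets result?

B6 = 125 × 176 mm; B10 = 31 × 44 mm.
Each halving step doubles the count; 4 steps from B6 to B10.
2^4 = 16.

16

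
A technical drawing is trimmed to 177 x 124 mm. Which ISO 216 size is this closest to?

B6 (125 × 176 mm)

Aspect ratio 177/124 ≈ 1.427 — close to the ISO √2 ≈ 1.414.
In the B-series (B0 = 1000 × 1414 mm): B6 = 125 × 176 mm.
Off by 2 mm total — nearest standard size.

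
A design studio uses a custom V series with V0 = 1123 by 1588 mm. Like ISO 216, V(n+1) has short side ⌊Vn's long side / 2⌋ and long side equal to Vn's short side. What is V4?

V1: ⌊1588/2⌋ × 1123 = 794 × 1123 mm
V2: ⌊1123/2⌋ × 794 = 561 × 794 mm
V3: ⌊794/2⌋ × 561 = 397 × 561 mm
V4: ⌊561/2⌋ × 397 = 280 × 397 mm

280 × 397 mm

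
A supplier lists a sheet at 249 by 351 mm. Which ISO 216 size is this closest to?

B4 (250 × 353 mm)

Aspect ratio 351/249 ≈ 1.410 — close to the ISO √2 ≈ 1.414.
In the B-series (B0 = 1000 × 1414 mm): B4 = 250 × 353 mm.
Off by 3 mm total — nearest standard size.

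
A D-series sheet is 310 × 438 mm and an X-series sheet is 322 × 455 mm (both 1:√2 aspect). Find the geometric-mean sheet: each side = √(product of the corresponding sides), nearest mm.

Short side: √(310 · 322) = √99820 ≈ 315.9 → 316 mm
Long side: √(438 · 455) = √199290 ≈ 446.4 → 446 mm

316 × 446 mm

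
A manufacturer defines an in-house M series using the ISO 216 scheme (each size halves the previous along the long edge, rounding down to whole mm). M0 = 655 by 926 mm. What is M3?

M1: ⌊926/2⌋ × 655 = 463 × 655 mm
M2: ⌊655/2⌋ × 463 = 327 × 463 mm
M3: ⌊463/2⌋ × 327 = 231 × 327 mm

231 × 327 mm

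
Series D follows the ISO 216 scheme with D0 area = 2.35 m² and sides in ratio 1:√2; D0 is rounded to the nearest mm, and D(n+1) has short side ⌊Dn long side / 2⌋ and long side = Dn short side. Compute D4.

Let D0's short side be w mm. w · w√2 = 2.35 m² = 2,350,000 mm², so w ≈ 1289.1 mm and w√2 ≈ 1823.0 mm → D0 = 1289 × 1823 mm.
D1: ⌊1823/2⌋ × 1289 = 911 × 1289 mm
D2: ⌊1289/2⌋ × 911 = 644 × 911 mm
D3: ⌊911/2⌋ × 644 = 455 × 644 mm
D4: ⌊644/2⌋ × 455 = 322 × 455 mm

322 × 455 mm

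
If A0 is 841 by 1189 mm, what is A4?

A1: ⌊1189/2⌋ × 841 = 594 × 841 mm
A2: ⌊841/2⌋ × 594 = 420 × 594 mm
A3: ⌊594/2⌋ × 420 = 297 × 420 mm
A4: ⌊420/2⌋ × 297 = 210 × 297 mm

210 × 297 mm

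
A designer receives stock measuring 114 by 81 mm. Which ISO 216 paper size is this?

C7 (81 × 114 mm)

Aspect ratio 114/81 ≈ 1.407 — close to the ISO √2 ≈ 1.414.
In the C-series (envelope sizes, between A and B): C7 = 81 × 114 mm.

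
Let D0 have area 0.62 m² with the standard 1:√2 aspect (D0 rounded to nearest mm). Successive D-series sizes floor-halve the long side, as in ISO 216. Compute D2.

331 × 468 mm

Let D0's short side be w mm. w · w√2 = 0.62 m² = 620,000 mm², so w ≈ 662.1 mm and w√2 ≈ 936.4 mm → D0 = 662 × 936 mm.
D1: ⌊936/2⌋ × 662 = 468 × 662 mm
D2: ⌊662/2⌋ × 468 = 331 × 468 mm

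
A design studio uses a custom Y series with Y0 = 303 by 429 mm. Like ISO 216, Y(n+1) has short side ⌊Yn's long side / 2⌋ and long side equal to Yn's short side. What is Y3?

Y1: ⌊429/2⌋ × 303 = 214 × 303 mm
Y2: ⌊303/2⌋ × 214 = 151 × 214 mm
Y3: ⌊214/2⌋ × 151 = 107 × 151 mm

107 × 151 mm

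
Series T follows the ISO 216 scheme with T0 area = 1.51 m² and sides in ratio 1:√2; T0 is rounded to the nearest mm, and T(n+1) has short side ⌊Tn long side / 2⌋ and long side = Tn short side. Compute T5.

Let T0's short side be w mm. w · w√2 = 1.51 m² = 1,510,000 mm², so w ≈ 1033.3 mm and w√2 ≈ 1461.3 mm → T0 = 1033 × 1461 mm.
T1: ⌊1461/2⌋ × 1033 = 730 × 1033 mm
T2: ⌊1033/2⌋ × 730 = 516 × 730 mm
T3: ⌊730/2⌋ × 516 = 365 × 516 mm
T4: ⌊516/2⌋ × 365 = 258 × 365 mm
T5: ⌊365/2⌋ × 258 = 182 × 258 mm

182 × 258 mm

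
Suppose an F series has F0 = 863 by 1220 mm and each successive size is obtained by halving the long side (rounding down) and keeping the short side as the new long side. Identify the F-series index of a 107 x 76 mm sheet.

F7

F0: 863 × 1220 mm
F1: 610 × 863 mm
F2: 431 × 610 mm
F3: 305 × 431 mm
F4: 215 × 305 mm
F5: 152 × 215 mm
F6: 107 × 152 mm
F7: 76 × 107 mm
F8: 53 × 76 mm
→ matches F7.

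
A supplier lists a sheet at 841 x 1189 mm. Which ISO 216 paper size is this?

A0 (841 × 1189 mm)

Aspect ratio 1189/841 ≈ 1.414 — close to the ISO √2 ≈ 1.414.
In the A-series (A0 area = 1 m²): A0 = 841 × 1189 mm.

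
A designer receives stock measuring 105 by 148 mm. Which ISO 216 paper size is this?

Aspect ratio 148/105 ≈ 1.410 — close to the ISO √2 ≈ 1.414.
In the A-series (A0 area = 1 m²): A6 = 105 × 148 mm.

A6 (105 × 148 mm)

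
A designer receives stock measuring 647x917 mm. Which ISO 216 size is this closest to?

Aspect ratio 917/647 ≈ 1.417 — close to the ISO √2 ≈ 1.414.
In the C-series (envelope sizes, between A and B): C1 = 648 × 917 mm.
Off by 1 mm total — nearest standard size.

C1 (648 × 917 mm)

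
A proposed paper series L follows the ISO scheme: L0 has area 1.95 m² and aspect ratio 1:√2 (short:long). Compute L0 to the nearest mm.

1174 × 1661 mm

Let the short side be w mm. Then w · w√2 = 1.95 m² = 1,950,000 mm².
w² = 1,950,000/√2, so w ≈ 1174.2 mm; long side = w√2 ≈ 1660.6 mm.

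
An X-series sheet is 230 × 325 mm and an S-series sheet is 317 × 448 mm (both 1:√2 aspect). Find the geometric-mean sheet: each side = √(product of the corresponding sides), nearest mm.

Short side: √(230 · 317) = √72910 ≈ 270.0 → 270 mm
Long side: √(325 · 448) = √145600 ≈ 381.6 → 382 mm

270 × 382 mm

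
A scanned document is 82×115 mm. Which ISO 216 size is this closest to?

Aspect ratio 115/82 ≈ 1.402 — close to the ISO √2 ≈ 1.414.
In the C-series (envelope sizes, between A and B): C7 = 81 × 114 mm.
Off by 2 mm total — nearest standard size.

C7 (81 × 114 mm)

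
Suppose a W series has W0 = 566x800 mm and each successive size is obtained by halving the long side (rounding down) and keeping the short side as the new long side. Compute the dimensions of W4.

W1 = 400 × 566 mm (from W0 by 1 halving).
W2: ⌊566/2⌋ × 400 = 283 × 400 mm
W3: ⌊400/2⌋ × 283 = 200 × 283 mm
W4: ⌊283/2⌋ × 200 = 141 × 200 mm

141 × 200 mm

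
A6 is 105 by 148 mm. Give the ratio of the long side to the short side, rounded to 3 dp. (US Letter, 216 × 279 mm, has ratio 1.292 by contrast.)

148 / 105 = 1.410
ISO 216 targets √2 ≈ 1.414; the -0.005 deviation is from mm rounding.

1.410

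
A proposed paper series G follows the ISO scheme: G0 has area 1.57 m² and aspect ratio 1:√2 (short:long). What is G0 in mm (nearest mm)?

1054 × 1490 mm

Let the short side be w mm. Then w · w√2 = 1.57 m² = 1,570,000 mm².
w² = 1,570,000/√2, so w ≈ 1053.6 mm; long side = w√2 ≈ 1490.1 mm.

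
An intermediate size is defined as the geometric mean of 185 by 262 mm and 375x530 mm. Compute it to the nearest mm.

263 × 373 mm

Short side: √(185 · 375) = √69375 ≈ 263.4 → 263 mm
Long side: √(262 · 530) = √138860 ≈ 372.6 → 373 mm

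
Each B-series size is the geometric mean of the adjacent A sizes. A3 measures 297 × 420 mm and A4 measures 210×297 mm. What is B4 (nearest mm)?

250 × 353 mm

Short side: √(297 · 210) = √62370 ≈ 249.7 → 250 mm
Long side: √(420 · 297) = √124740 ≈ 353.2 → 353 mm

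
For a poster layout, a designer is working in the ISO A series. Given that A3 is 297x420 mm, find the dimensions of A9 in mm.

A4: ⌊420/2⌋ × 297 = 210 × 297 mm
A5: ⌊297/2⌋ × 210 = 148 × 210 mm
A6: ⌊210/2⌋ × 148 = 105 × 148 mm
A7: ⌊148/2⌋ × 105 = 74 × 105 mm
A8: ⌊105/2⌋ × 74 = 52 × 74 mm
A9: ⌊74/2⌋ × 52 = 37 × 52 mm

37 × 52 mm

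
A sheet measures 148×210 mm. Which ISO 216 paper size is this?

Aspect ratio 210/148 ≈ 1.419 — close to the ISO √2 ≈ 1.414.
In the A-series (A0 area = 1 m²): A5 = 148 × 210 mm.

A5 (148 × 210 mm)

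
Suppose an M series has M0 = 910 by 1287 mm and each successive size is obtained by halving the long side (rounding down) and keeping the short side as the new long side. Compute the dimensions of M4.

227 × 321 mm

M1: ⌊1287/2⌋ × 910 = 643 × 910 mm
M2: ⌊910/2⌋ × 643 = 455 × 643 mm
M3: ⌊643/2⌋ × 455 = 321 × 455 mm
M4: ⌊455/2⌋ × 321 = 227 × 321 mm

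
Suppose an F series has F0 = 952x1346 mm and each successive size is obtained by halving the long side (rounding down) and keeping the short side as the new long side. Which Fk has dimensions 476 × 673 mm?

F2

F0: 952 × 1346 mm
F1: 673 × 952 mm
F2: 476 × 673 mm
F3: 336 × 476 mm
→ matches F2.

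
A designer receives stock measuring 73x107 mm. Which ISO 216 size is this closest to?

Aspect ratio 107/73 ≈ 1.466 (ISO target is √2 ≈ 1.414).
In the A-series (A0 area = 1 m²): A7 = 74 × 105 mm.
Off by 3 mm total — nearest standard size.

A7 (74 × 105 mm)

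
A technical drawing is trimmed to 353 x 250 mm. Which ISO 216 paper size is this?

B4 (250 × 353 mm)

Aspect ratio 353/250 ≈ 1.412 — close to the ISO √2 ≈ 1.414.
In the B-series (B0 = 1000 × 1414 mm): B4 = 250 × 353 mm.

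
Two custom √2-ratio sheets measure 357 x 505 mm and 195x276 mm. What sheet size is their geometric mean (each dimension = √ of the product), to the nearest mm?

Short side: √(357 · 195) = √69615 ≈ 263.8 → 264 mm
Long side: √(505 · 276) = √139380 ≈ 373.3 → 373 mm

264 × 373 mm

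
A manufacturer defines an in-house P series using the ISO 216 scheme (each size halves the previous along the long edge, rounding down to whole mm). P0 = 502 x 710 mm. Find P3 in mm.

P1: ⌊710/2⌋ × 502 = 355 × 502 mm
P2: ⌊502/2⌋ × 355 = 251 × 355 mm
P3: ⌊355/2⌋ × 251 = 177 × 251 mm

177 × 251 mm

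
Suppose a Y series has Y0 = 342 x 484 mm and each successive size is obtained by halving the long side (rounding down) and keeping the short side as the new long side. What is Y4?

85 × 121 mm

Y1: ⌊484/2⌋ × 342 = 242 × 342 mm
Y2: ⌊342/2⌋ × 242 = 171 × 242 mm
Y3: ⌊242/2⌋ × 171 = 121 × 171 mm
Y4: ⌊171/2⌋ × 121 = 85 × 121 mm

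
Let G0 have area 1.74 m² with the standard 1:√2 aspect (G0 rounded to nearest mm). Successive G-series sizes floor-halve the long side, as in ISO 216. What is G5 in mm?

Let G0's short side be w mm. w · w√2 = 1.74 m² = 1,740,000 mm², so w ≈ 1109.2 mm and w√2 ≈ 1568.7 mm → G0 = 1109 × 1569 mm.
G1: ⌊1569/2⌋ × 1109 = 784 × 1109 mm
G2: ⌊1109/2⌋ × 784 = 554 × 784 mm
G3: ⌊784/2⌋ × 554 = 392 × 554 mm
G4: ⌊554/2⌋ × 392 = 277 × 392 mm
G5: ⌊392/2⌋ × 277 = 196 × 277 mm

196 × 277 mm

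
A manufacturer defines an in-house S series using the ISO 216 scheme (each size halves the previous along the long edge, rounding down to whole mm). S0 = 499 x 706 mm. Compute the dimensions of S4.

S1: ⌊706/2⌋ × 499 = 353 × 499 mm
S2: ⌊499/2⌋ × 353 = 249 × 353 mm
S3: ⌊353/2⌋ × 249 = 176 × 249 mm
S4: ⌊249/2⌋ × 176 = 124 × 176 mm

124 × 176 mm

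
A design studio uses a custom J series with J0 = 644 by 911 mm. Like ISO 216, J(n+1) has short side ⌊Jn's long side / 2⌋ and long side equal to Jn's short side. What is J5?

J1: ⌊911/2⌋ × 644 = 455 × 644 mm
J2: ⌊644/2⌋ × 455 = 322 × 455 mm
J3: ⌊455/2⌋ × 322 = 227 × 322 mm
J4: ⌊322/2⌋ × 227 = 161 × 227 mm
J5: ⌊227/2⌋ × 161 = 113 × 161 mm

113 × 161 mm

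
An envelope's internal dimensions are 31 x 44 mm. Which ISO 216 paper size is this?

Aspect ratio 44/31 ≈ 1.419 — close to the ISO √2 ≈ 1.414.
In the B-series (B0 = 1000 × 1414 mm): B10 = 31 × 44 mm.

B10 (31 × 44 mm)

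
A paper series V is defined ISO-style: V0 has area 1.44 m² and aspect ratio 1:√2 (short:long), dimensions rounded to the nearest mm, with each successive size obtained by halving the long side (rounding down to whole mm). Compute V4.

Let V0's short side be w mm. w · w√2 = 1.44 m² = 1,440,000 mm², so w ≈ 1009.1 mm and w√2 ≈ 1427.0 mm → V0 = 1009 × 1427 mm.
V1: ⌊1427/2⌋ × 1009 = 713 × 1009 mm
V2: ⌊1009/2⌋ × 713 = 504 × 713 mm
V3: ⌊713/2⌋ × 504 = 356 × 504 mm
V4: ⌊504/2⌋ × 356 = 252 × 356 mm

252 × 356 mm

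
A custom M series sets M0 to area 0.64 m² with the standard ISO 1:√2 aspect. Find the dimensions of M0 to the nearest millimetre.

Let the short side be w mm. Then w · w√2 = 0.64 m² = 640,000 mm².
w² = 640,000/√2, so w ≈ 672.7 mm; long side = w√2 ≈ 951.4 mm.

673 × 951 mm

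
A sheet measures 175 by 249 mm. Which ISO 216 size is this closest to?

B5 (176 × 250 mm)

Aspect ratio 249/175 ≈ 1.423 — close to the ISO √2 ≈ 1.414.
In the B-series (B0 = 1000 × 1414 mm): B5 = 176 × 250 mm.
Off by 2 mm total — nearest standard size.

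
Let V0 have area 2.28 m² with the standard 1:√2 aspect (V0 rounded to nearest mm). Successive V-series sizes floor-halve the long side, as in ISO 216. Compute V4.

317 × 449 mm

Let V0's short side be w mm. w · w√2 = 2.28 m² = 2,280,000 mm², so w ≈ 1269.7 mm and w√2 ≈ 1795.7 mm → V0 = 1270 × 1796 mm.
V1: ⌊1796/2⌋ × 1270 = 898 × 1270 mm
V2: ⌊1270/2⌋ × 898 = 635 × 898 mm
V3: ⌊898/2⌋ × 635 = 449 × 635 mm
V4: ⌊635/2⌋ × 449 = 317 × 449 mm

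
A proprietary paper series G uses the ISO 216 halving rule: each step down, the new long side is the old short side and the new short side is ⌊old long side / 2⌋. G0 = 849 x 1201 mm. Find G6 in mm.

G1 = 600 × 849 mm (from G0 by 1 halving).
G2: ⌊849/2⌋ × 600 = 424 × 600 mm
G3: ⌊600/2⌋ × 424 = 300 × 424 mm
G4: ⌊424/2⌋ × 300 = 212 × 300 mm
G5: ⌊300/2⌋ × 212 = 150 × 212 mm
G6: ⌊212/2⌋ × 150 = 106 × 150 mm

106 × 150 mm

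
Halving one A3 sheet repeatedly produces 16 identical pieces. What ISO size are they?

16 = 2^4, so 4 halving steps.
A3 → A4 → … → A7 after 4 steps.

A7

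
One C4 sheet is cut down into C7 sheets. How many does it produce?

8

Each ISO step halves the sheet: 1 × C4 → 2 × C5 → 4 × C6 → 8 × C7
From C4 to C7 is 3 halving steps: 2^3 = 8.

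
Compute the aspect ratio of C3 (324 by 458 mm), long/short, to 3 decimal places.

1.414

458 / 324 = 1.414
Matches √2 ≈ 1.414 — the ISO 216 defining ratio.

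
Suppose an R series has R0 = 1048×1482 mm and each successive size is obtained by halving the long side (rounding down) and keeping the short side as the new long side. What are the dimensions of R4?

R1: ⌊1482/2⌋ × 1048 = 741 × 1048 mm
R2: ⌊1048/2⌋ × 741 = 524 × 741 mm
R3: ⌊741/2⌋ × 524 = 370 × 524 mm
R4: ⌊524/2⌋ × 370 = 262 × 370 mm

262 × 370 mm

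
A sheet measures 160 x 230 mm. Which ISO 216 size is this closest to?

C5 (162 × 229 mm)

Aspect ratio 230/160 ≈ 1.438 (ISO target is √2 ≈ 1.414).
In the C-series (envelope sizes, between A and B): C5 = 162 × 229 mm.
Off by 3 mm total — nearest standard size.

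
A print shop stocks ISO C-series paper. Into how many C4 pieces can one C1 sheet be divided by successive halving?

8

Each ISO step halves the sheet: 1 × C1 → 2 × C2 → 4 × C3 → 8 × C4
From C1 to C4 is 3 halving steps: 2^3 = 8.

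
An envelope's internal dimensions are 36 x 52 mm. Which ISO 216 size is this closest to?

A9 (37 × 52 mm)

Aspect ratio 52/36 ≈ 1.444 (ISO target is √2 ≈ 1.414).
In the A-series (A0 area = 1 m²): A9 = 37 × 52 mm.
Off by 1 mm total — nearest standard size.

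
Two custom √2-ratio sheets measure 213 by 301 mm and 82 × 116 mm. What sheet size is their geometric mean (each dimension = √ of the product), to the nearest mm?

132 × 187 mm

Short side: √(213 · 82) = √17466 ≈ 132.2 → 132 mm
Long side: √(301 · 116) = √34916 ≈ 186.9 → 187 mm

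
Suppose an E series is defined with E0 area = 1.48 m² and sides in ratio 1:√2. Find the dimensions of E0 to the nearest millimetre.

1023 × 1447 mm

Let the short side be w mm. Then w · w√2 = 1.48 m² = 1,480,000 mm².
w² = 1,480,000/√2, so w ≈ 1023.0 mm; long side = w√2 ≈ 1446.7 mm.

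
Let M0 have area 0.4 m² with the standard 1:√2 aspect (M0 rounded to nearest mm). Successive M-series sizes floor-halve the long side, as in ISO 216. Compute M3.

188 × 266 mm

Let M0's short side be w mm. w · w√2 = 0.4 m² = 400,000 mm², so w ≈ 531.8 mm and w√2 ≈ 752.1 mm → M0 = 532 × 752 mm.
M1: ⌊752/2⌋ × 532 = 376 × 532 mm
M2: ⌊532/2⌋ × 376 = 266 × 376 mm
M3: ⌊376/2⌋ × 266 = 188 × 266 mm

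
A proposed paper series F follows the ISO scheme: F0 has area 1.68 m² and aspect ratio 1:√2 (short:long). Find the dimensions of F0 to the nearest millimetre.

Let the short side be w mm. Then w · w√2 = 1.68 m² = 1,680,000 mm².
w² = 1,680,000/√2, so w ≈ 1089.9 mm; long side = w√2 ≈ 1541.4 mm.

1090 × 1541 mm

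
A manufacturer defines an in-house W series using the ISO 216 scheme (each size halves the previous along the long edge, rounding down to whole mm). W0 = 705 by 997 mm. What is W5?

W1 = 498 × 705 mm (from W0 by 1 halving).
W2: ⌊705/2⌋ × 498 = 352 × 498 mm
W3: ⌊498/2⌋ × 352 = 249 × 352 mm
W4: ⌊352/2⌋ × 249 = 176 × 249 mm
W5: ⌊249/2⌋ × 176 = 124 × 176 mm

124 × 176 mm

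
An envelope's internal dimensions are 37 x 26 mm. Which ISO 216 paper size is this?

A10 (26 × 37 mm)

Aspect ratio 37/26 ≈ 1.423 — close to the ISO √2 ≈ 1.414.
In the A-series (A0 area = 1 m²): A10 = 26 × 37 mm.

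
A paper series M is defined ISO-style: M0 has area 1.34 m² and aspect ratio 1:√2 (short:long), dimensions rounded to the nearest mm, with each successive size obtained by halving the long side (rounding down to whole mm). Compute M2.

486 × 688 mm

Let M0's short side be w mm. w · w√2 = 1.34 m² = 1,340,000 mm², so w ≈ 973.4 mm and w√2 ≈ 1376.6 mm → M0 = 973 × 1377 mm.
M1: ⌊1377/2⌋ × 973 = 688 × 973 mm
M2: ⌊973/2⌋ × 688 = 486 × 688 mm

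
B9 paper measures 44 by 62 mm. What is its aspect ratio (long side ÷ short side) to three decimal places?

1.409

62 / 44 = 1.409
ISO 216 targets √2 ≈ 1.414; the -0.005 deviation is from mm rounding.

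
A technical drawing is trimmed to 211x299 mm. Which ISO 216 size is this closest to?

A4 (210 × 297 mm)

Aspect ratio 299/211 ≈ 1.417 — close to the ISO √2 ≈ 1.414.
In the A-series (A0 area = 1 m²): A4 = 210 × 297 mm.
Off by 3 mm total — nearest standard size.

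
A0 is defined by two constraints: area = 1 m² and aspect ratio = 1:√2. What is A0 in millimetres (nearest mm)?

841 × 1189 mm

Let the short side be w mm. Then the long side is w√2 and w · w√2 = 10⁶ mm².
w² = 10⁶/√2, so w = 1000 / 2^(1/4) ≈ 840.9 mm; long side = 1000 · 2^(1/4) ≈ 1189.2 mm.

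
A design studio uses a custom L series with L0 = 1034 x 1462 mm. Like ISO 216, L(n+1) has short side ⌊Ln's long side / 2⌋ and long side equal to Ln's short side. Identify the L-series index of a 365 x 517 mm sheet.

L3

L0: 1034 × 1462 mm
L1: 731 × 1034 mm
L2: 517 × 731 mm
L3: 365 × 517 mm
L4: 258 × 365 mm
→ matches L3.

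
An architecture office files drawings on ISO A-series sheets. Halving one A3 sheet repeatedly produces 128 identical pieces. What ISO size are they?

A10

128 = 2^7, so 7 halving steps.
A3 → A4 → … → A10 after 7 steps.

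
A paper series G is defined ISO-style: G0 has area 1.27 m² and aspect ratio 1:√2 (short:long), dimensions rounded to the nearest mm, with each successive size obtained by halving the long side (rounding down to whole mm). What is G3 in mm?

335 × 474 mm

Let G0's short side be w mm. w · w√2 = 1.27 m² = 1,270,000 mm², so w ≈ 947.6 mm and w√2 ≈ 1340.2 mm → G0 = 948 × 1340 mm.
G1: ⌊1340/2⌋ × 948 = 670 × 948 mm
G2: ⌊948/2⌋ × 670 = 474 × 670 mm
G3: ⌊670/2⌋ × 474 = 335 × 474 mm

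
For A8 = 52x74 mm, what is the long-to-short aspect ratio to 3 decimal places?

1.423

74 / 52 = 1.423
ISO 216 targets √2 ≈ 1.414; the +0.009 deviation is from mm rounding.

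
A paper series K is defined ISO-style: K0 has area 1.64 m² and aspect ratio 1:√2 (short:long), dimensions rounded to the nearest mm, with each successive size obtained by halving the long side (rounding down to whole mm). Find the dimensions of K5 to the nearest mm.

190 × 269 mm

Let K0's short side be w mm. w · w√2 = 1.64 m² = 1,640,000 mm², so w ≈ 1076.9 mm and w√2 ≈ 1522.9 mm → K0 = 1077 × 1523 mm.
K1: ⌊1523/2⌋ × 1077 = 761 × 1077 mm
K2: ⌊1077/2⌋ × 761 = 538 × 761 mm
K3: ⌊761/2⌋ × 538 = 380 × 538 mm
K4: ⌊538/2⌋ × 380 = 269 × 380 mm
K5: ⌊380/2⌋ × 269 = 190 × 269 mm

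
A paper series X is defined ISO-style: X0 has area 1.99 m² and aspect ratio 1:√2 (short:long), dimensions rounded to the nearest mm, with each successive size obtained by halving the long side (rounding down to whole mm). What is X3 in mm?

Let X0's short side be w mm. w · w√2 = 1.99 m² = 1,990,000 mm², so w ≈ 1186.2 mm and w√2 ≈ 1677.6 mm → X0 = 1186 × 1678 mm.
X1: ⌊1678/2⌋ × 1186 = 839 × 1186 mm
X2: ⌊1186/2⌋ × 839 = 593 × 839 mm
X3: ⌊839/2⌋ × 593 = 419 × 593 mm

419 × 593 mm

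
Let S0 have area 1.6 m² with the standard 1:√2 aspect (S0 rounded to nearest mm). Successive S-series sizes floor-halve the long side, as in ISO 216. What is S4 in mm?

Let S0's short side be w mm. w · w√2 = 1.6 m² = 1,600,000 mm², so w ≈ 1063.7 mm and w√2 ≈ 1504.2 mm → S0 = 1064 × 1504 mm.
S1: ⌊1504/2⌋ × 1064 = 752 × 1064 mm
S2: ⌊1064/2⌋ × 752 = 532 × 752 mm
S3: ⌊752/2⌋ × 532 = 376 × 532 mm
S4: ⌊532/2⌋ × 376 = 266 × 376 mm

266 × 376 mm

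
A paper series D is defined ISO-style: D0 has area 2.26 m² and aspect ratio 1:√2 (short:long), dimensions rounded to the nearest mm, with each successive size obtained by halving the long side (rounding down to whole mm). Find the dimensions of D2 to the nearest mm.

632 × 894 mm

Let D0's short side be w mm. w · w√2 = 2.26 m² = 2,260,000 mm², so w ≈ 1264.1 mm and w√2 ≈ 1787.8 mm → D0 = 1264 × 1788 mm.
D1: ⌊1788/2⌋ × 1264 = 894 × 1264 mm
D2: ⌊1264/2⌋ × 894 = 632 × 894 mm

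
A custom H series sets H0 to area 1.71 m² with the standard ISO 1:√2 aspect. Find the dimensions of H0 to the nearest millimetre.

1100 × 1555 mm

Let the short side be w mm. Then w · w√2 = 1.71 m² = 1,710,000 mm².
w² = 1,710,000/√2, so w ≈ 1099.6 mm; long side = w√2 ≈ 1555.1 mm.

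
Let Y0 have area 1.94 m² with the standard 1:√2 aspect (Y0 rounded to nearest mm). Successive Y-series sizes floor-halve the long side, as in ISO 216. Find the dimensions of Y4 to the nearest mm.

Let Y0's short side be w mm. w · w√2 = 1.94 m² = 1,940,000 mm², so w ≈ 1171.2 mm and w√2 ≈ 1656.4 mm → Y0 = 1171 × 1656 mm.
Y1: ⌊1656/2⌋ × 1171 = 828 × 1171 mm
Y2: ⌊1171/2⌋ × 828 = 585 × 828 mm
Y3: ⌊828/2⌋ × 585 = 414 × 585 mm
Y4: ⌊585/2⌋ × 414 = 292 × 414 mm

292 × 414 mm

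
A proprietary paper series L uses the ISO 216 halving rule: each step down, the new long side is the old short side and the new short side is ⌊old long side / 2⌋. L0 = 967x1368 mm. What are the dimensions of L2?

L1: ⌊1368/2⌋ × 967 = 684 × 967 mm
L2: ⌊967/2⌋ × 684 = 483 × 684 mm

483 × 684 mm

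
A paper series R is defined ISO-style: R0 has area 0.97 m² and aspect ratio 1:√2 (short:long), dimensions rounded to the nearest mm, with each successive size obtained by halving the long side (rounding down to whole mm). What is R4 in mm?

207 × 292 mm

Let R0's short side be w mm. w · w√2 = 0.97 m² = 970,000 mm², so w ≈ 828.2 mm and w√2 ≈ 1171.2 mm → R0 = 828 × 1171 mm.
R1: ⌊1171/2⌋ × 828 = 585 × 828 mm
R2: ⌊828/2⌋ × 585 = 414 × 585 mm
R3: ⌊585/2⌋ × 414 = 292 × 414 mm
R4: ⌊414/2⌋ × 292 = 207 × 292 mm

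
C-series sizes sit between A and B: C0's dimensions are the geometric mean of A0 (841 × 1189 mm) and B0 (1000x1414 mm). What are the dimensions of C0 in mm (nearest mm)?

917 × 1297 mm

Short: √(841 · 1000) = √841000 ≈ 917.1 mm.
Long: √(1189 · 1414) = √1681246 ≈ 1296.6 mm.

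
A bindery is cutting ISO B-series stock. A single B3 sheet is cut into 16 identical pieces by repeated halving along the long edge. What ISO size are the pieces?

B7

16 = 2^4, so 4 halving steps.
B3 → B4 → … → B7 after 4 steps.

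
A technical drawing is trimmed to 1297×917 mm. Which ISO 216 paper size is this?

C0 (917 × 1297 mm)

Aspect ratio 1297/917 ≈ 1.414 — close to the ISO √2 ≈ 1.414.
In the C-series (envelope sizes, between A and B): C0 = 917 × 1297 mm.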